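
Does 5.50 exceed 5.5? No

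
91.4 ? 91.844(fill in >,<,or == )<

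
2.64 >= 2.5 True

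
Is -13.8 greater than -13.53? No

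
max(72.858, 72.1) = 72.858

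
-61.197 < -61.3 False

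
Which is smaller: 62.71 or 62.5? 62.5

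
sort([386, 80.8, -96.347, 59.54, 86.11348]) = [-96.347, 59.54, 80.8, 86.11348, 386]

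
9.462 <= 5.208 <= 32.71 False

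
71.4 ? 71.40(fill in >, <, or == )==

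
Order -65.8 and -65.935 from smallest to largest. -65.935,-65.8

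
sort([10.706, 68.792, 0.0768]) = [0.0768, 10.706, 68.792]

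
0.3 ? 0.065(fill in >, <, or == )>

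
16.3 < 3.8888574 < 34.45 False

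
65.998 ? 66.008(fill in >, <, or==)<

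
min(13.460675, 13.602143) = 13.460675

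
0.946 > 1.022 False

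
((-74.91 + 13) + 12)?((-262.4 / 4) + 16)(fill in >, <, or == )<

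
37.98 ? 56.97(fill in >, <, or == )<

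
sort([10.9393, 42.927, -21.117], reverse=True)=[42.927, 10.9393, -21.117]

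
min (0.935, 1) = 0.935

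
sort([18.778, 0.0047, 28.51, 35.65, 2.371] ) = [0.0047, 2.371, 18.778, 28.51, 35.65]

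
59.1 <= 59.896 True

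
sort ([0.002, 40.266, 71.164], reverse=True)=[71.164, 40.266, 0.002]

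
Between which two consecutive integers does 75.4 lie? 75 and 76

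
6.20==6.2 True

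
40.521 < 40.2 False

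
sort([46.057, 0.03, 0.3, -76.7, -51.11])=[-76.7, -51.11, 0.03, 0.3, 46.057]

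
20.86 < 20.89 True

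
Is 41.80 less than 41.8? No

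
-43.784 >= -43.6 False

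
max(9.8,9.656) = 9.8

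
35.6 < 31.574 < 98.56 False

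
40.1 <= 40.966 True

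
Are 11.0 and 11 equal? Yes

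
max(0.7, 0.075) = 0.7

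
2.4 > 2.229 True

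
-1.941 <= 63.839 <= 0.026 False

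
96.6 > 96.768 False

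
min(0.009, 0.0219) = 0.009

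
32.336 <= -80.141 False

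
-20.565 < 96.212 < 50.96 False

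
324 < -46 False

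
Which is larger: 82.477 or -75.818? 82.477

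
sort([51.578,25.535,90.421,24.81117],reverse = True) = [90.421,51.578,25.535,24.81117]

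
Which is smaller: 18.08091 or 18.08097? 18.08091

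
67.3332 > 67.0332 True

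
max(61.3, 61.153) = 61.3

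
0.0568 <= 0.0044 False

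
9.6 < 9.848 True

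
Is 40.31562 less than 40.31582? Yes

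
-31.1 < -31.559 False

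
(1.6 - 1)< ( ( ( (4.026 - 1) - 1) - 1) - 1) False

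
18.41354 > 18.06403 True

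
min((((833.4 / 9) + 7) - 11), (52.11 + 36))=88.11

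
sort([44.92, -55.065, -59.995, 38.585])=[-59.995, -55.065, 38.585, 44.92]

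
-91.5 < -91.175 True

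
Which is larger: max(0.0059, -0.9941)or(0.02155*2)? (0.02155*2)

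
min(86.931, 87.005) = 86.931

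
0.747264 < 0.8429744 True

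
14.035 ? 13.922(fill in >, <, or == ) >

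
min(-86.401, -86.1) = -86.401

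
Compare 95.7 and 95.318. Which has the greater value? 95.7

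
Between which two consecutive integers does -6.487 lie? -7 and -6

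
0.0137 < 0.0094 False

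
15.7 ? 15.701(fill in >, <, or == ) <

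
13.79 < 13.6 False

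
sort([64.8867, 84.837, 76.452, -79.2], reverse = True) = [84.837, 76.452, 64.8867, -79.2]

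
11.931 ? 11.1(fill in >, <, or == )>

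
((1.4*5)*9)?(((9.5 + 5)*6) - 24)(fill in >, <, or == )==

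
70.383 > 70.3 True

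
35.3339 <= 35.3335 False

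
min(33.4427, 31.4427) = 31.4427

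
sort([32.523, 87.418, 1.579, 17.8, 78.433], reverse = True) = [87.418, 78.433, 32.523, 17.8, 1.579]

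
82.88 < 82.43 False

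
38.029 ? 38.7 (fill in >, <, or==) <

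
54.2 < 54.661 True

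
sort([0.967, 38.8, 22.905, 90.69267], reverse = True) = [90.69267, 38.8, 22.905, 0.967]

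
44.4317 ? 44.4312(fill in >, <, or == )>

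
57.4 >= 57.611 False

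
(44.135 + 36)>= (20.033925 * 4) False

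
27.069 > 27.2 False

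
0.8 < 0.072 False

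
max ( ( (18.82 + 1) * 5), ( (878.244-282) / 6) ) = 99.374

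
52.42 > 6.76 True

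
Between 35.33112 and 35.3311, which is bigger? 35.33112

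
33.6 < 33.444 False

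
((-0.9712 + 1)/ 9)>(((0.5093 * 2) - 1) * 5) False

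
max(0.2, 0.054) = 0.2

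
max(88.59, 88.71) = 88.71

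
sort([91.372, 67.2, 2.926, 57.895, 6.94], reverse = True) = [91.372, 67.2, 57.895, 6.94, 2.926]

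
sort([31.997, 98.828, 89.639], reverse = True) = [98.828, 89.639, 31.997]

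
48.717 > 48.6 True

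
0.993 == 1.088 False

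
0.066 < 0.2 True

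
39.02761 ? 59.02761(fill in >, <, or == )<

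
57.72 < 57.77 True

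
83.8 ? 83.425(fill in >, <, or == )>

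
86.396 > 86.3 True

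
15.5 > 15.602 False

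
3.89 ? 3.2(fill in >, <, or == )>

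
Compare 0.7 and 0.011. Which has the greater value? 0.7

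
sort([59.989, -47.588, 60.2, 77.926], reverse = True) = [77.926, 60.2, 59.989, -47.588]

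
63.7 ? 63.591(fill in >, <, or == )>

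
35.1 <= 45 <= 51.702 True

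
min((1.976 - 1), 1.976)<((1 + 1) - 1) True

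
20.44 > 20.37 True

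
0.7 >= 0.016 True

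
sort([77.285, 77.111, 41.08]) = [41.08, 77.111, 77.285]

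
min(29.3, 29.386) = 29.3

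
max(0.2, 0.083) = 0.2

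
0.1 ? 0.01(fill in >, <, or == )>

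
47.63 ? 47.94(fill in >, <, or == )<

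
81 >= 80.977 True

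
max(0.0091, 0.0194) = 0.0194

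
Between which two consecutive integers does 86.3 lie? 86 and 87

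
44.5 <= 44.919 True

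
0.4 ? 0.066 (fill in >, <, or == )>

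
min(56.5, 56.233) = 56.233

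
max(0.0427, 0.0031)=0.0427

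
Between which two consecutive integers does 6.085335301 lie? 6 and 7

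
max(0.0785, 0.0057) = 0.0785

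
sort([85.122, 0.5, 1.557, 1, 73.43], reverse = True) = [85.122, 73.43, 1.557, 1, 0.5]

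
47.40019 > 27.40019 True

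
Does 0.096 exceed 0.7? No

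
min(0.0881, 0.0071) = 0.0071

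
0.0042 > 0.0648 False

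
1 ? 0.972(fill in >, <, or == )>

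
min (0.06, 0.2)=0.06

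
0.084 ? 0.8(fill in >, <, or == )<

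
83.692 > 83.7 False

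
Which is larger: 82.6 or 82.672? 82.672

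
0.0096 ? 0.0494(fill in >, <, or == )<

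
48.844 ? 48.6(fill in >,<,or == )>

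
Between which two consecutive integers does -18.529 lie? -19 and -18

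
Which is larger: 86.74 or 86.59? 86.74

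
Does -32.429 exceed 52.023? No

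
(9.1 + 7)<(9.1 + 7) False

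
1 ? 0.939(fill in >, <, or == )>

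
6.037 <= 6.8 True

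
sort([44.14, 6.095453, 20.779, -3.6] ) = [-3.6, 6.095453, 20.779, 44.14]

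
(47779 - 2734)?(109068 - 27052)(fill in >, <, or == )<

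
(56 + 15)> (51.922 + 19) True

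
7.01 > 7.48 False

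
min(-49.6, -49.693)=-49.693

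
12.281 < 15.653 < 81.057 True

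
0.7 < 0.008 False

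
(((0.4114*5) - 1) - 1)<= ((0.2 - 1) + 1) True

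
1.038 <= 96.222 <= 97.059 True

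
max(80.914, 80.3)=80.914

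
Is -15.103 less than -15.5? No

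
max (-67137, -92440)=-67137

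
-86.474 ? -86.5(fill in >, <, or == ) >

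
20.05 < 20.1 True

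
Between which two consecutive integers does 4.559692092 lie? 4 and 5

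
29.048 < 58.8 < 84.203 True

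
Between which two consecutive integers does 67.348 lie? 67 and 68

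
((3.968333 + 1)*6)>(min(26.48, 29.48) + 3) True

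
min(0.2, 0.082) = 0.082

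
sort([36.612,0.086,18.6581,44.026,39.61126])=[0.086,18.6581,36.612,39.61126,44.026]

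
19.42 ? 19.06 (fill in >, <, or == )>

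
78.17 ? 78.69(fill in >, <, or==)<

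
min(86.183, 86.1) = 86.1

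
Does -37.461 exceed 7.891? No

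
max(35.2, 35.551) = 35.551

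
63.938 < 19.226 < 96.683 False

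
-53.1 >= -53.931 True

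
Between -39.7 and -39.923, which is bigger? -39.7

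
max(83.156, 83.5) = 83.5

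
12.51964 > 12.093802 True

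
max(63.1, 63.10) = 63.10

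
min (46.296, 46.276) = 46.276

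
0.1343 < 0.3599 True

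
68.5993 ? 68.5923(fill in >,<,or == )>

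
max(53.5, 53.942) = 53.942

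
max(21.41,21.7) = 21.7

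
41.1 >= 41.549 False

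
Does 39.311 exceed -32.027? Yes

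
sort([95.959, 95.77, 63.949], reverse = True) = [95.959, 95.77, 63.949]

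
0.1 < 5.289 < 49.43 True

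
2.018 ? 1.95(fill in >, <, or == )>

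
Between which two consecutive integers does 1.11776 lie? 1 and 2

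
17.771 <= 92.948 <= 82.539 False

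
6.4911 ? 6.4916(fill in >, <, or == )<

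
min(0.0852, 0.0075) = 0.0075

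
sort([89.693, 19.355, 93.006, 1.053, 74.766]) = [1.053, 19.355, 74.766, 89.693, 93.006]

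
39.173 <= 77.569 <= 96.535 True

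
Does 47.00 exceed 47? No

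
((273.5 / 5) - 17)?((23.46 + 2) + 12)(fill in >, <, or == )>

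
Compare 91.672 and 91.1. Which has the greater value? 91.672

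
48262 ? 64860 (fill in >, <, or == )<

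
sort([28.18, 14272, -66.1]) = [-66.1, 28.18, 14272]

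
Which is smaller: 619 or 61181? 619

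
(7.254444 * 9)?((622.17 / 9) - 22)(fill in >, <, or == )>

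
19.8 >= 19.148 True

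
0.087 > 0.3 False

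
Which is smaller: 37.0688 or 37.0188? 37.0188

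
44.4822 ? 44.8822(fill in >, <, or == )<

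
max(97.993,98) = 98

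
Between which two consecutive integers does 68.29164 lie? 68 and 69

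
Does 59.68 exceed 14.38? Yes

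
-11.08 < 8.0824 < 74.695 True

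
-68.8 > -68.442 False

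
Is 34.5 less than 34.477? No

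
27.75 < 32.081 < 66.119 True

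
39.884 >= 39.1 True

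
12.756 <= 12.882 True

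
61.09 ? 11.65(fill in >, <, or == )>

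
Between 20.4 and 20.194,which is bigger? 20.4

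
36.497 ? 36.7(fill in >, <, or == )<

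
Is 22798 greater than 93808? No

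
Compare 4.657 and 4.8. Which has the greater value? 4.8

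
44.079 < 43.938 False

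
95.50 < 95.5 False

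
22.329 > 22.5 False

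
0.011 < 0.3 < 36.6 True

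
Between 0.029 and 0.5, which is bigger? 0.5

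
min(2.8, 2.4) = 2.4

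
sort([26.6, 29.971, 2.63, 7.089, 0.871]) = [0.871, 2.63, 7.089, 26.6, 29.971]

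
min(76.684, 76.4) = 76.4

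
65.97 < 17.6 False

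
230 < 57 False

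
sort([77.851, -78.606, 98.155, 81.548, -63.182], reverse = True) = [98.155, 81.548, 77.851, -63.182, -78.606]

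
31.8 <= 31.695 False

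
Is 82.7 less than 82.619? No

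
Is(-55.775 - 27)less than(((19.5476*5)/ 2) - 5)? Yes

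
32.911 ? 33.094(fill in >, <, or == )<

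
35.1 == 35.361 False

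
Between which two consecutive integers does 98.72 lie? 98 and 99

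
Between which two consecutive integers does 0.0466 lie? 0 and 1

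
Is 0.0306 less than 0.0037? No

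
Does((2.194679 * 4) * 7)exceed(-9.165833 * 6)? Yes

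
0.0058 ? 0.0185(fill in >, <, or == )<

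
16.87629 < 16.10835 False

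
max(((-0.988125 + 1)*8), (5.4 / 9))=0.6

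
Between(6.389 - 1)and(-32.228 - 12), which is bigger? (6.389 - 1)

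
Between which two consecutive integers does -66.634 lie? -67 and -66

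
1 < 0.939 False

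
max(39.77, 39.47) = 39.77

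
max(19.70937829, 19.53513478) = 19.70937829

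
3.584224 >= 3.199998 True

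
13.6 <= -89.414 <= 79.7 False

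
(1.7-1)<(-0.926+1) False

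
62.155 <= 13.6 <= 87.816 False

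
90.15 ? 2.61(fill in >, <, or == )>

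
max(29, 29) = 29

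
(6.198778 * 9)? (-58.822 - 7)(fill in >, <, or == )>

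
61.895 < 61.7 False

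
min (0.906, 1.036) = 0.906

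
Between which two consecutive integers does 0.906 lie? 0 and 1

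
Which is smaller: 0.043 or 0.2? 0.043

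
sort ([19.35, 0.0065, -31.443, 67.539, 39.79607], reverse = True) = [67.539, 39.79607, 19.35, 0.0065, -31.443]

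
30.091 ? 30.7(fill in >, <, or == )<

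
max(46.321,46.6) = 46.6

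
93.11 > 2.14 True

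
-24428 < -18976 True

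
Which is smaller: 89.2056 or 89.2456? 89.2056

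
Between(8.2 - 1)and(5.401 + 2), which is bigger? (5.401 + 2)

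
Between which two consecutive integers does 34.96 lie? 34 and 35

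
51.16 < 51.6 True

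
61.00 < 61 False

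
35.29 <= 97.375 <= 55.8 False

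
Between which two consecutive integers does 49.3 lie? 49 and 50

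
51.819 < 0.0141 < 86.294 False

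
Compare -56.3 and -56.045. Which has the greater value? -56.045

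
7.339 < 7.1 False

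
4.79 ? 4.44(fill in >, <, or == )>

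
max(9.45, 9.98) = 9.98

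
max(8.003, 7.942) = 8.003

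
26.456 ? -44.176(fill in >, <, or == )>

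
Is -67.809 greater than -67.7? No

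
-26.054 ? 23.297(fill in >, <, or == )<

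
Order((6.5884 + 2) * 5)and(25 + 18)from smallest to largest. ((6.5884 + 2) * 5), (25 + 18)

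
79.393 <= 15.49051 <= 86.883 False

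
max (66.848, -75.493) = 66.848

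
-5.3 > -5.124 False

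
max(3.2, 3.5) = 3.5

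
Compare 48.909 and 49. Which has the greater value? 49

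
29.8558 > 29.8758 False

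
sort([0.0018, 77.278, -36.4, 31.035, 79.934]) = [-36.4, 0.0018, 31.035, 77.278, 79.934]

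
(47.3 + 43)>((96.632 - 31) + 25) False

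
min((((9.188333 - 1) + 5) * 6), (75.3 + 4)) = 79.129998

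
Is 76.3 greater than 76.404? No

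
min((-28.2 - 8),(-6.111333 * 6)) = -36.667998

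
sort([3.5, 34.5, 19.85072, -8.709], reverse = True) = [34.5, 19.85072, 3.5, -8.709]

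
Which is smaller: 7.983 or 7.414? 7.414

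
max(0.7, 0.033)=0.7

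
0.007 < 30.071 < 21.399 False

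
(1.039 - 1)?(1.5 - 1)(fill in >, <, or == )<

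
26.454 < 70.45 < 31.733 False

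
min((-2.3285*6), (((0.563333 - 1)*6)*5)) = -13.971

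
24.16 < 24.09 False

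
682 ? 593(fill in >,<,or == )>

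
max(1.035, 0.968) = 1.035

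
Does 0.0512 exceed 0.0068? Yes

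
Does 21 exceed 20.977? Yes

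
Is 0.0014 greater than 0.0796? No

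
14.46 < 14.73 True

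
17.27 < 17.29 True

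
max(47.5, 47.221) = 47.5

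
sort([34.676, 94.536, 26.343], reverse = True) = [94.536, 34.676, 26.343]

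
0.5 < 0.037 False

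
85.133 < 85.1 False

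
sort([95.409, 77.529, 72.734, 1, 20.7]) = [1, 20.7, 72.734, 77.529, 95.409]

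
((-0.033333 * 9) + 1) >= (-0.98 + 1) True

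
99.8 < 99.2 False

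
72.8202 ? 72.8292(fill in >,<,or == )<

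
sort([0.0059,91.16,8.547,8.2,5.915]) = [0.0059,5.915,8.2,8.547,91.16]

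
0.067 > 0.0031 True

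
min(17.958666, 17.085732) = 17.085732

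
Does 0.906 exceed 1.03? No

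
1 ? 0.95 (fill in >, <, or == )>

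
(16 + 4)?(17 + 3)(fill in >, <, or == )==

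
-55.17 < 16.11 True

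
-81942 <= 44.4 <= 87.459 True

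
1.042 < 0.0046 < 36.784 False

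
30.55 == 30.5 False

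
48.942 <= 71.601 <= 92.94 True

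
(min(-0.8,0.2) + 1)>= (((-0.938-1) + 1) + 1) True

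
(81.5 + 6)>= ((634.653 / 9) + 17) False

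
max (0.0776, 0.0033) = 0.0776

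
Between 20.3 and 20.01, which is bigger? 20.3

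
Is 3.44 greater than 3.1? Yes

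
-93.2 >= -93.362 True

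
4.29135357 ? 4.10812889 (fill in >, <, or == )>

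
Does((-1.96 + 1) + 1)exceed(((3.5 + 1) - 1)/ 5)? No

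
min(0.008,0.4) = 0.008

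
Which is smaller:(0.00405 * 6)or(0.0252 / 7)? (0.0252 / 7)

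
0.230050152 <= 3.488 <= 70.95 True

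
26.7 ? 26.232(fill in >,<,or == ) >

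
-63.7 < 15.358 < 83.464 True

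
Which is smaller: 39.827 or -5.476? -5.476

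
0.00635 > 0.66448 False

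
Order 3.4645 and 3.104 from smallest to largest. 3.104, 3.4645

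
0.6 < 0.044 False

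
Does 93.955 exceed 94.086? No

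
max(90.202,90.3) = 90.3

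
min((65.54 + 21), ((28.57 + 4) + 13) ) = 45.57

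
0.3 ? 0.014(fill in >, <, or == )>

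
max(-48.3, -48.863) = -48.3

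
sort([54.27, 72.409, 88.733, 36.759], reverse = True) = [88.733, 72.409, 54.27, 36.759]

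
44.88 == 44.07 False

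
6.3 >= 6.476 False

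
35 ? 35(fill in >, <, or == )==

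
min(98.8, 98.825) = 98.8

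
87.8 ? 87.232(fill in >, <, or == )>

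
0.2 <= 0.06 False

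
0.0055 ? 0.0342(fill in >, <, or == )<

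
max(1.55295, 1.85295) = 1.85295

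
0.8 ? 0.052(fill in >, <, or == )>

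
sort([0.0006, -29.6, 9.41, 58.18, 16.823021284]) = [-29.6, 0.0006, 9.41, 16.823021284, 58.18]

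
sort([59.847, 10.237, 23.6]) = [10.237, 23.6, 59.847]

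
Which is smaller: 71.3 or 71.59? 71.3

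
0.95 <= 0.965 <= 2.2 True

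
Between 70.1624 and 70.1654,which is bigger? 70.1654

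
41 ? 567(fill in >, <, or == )<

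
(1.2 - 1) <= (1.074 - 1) False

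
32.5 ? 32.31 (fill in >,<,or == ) >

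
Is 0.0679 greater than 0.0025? Yes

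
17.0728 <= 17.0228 False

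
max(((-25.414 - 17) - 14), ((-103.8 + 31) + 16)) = -56.414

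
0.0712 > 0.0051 True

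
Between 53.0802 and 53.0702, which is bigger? 53.0802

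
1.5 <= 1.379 False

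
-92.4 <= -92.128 True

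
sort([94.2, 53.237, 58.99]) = [53.237, 58.99, 94.2]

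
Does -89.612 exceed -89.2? No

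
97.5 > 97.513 False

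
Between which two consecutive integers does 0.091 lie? 0 and 1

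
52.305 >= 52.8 False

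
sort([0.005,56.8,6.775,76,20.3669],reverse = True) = [76,56.8,20.3669,6.775,0.005]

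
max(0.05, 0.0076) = 0.05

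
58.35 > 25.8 True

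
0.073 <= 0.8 True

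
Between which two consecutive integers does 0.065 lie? 0 and 1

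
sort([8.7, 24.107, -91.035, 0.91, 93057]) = [-91.035, 0.91, 8.7, 24.107, 93057]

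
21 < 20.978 False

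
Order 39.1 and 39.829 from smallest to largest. 39.1, 39.829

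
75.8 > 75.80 False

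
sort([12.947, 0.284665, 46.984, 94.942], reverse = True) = [94.942, 46.984, 12.947, 0.284665]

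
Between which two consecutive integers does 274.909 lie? 274 and 275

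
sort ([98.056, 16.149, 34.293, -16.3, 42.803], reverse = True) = [98.056, 42.803, 34.293, 16.149, -16.3]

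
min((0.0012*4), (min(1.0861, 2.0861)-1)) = 0.0048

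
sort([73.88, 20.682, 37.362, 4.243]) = [4.243, 20.682, 37.362, 73.88]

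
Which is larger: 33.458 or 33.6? 33.6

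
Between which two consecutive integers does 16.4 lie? 16 and 17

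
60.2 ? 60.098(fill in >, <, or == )>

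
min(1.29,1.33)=1.29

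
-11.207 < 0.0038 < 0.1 True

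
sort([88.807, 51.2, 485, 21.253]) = [21.253, 51.2, 88.807, 485]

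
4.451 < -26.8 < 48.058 False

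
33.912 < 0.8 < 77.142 False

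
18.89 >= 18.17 True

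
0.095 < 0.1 True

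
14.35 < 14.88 True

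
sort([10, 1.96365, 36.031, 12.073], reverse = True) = [36.031, 12.073, 10, 1.96365]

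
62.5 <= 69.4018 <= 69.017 False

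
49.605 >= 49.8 False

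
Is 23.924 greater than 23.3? Yes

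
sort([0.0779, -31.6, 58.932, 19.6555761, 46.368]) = [-31.6, 0.0779, 19.6555761, 46.368, 58.932]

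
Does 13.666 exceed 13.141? Yes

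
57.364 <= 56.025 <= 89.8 False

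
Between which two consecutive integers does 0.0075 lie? 0 and 1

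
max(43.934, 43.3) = 43.934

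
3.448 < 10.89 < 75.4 True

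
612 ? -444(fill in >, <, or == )>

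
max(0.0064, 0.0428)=0.0428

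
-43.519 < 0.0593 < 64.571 True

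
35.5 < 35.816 True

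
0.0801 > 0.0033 True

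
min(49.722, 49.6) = 49.6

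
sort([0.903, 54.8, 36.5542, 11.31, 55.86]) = [0.903, 11.31, 36.5542, 54.8, 55.86]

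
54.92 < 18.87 False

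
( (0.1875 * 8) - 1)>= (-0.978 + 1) True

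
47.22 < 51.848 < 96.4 True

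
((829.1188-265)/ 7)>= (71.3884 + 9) True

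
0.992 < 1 True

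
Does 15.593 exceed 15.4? Yes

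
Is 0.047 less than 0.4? Yes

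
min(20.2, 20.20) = 20.2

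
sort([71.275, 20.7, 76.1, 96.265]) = [20.7, 71.275, 76.1, 96.265]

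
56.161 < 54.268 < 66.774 False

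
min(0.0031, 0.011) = 0.0031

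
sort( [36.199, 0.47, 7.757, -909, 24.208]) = [-909, 0.47, 7.757, 24.208, 36.199]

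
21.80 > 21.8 False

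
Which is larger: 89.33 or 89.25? 89.33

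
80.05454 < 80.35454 True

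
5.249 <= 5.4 True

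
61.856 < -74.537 False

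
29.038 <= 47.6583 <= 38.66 False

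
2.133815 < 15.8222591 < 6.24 False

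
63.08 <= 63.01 False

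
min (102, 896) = 102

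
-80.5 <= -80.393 True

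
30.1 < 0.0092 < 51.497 False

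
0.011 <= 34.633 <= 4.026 False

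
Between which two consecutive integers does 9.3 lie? 9 and 10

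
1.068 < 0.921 False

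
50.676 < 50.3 False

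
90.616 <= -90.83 False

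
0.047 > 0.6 False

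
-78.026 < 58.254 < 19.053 False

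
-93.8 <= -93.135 True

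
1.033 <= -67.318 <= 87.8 False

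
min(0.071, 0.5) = 0.071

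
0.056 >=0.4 False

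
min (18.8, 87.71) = 18.8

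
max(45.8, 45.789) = 45.8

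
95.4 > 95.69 False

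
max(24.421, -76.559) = 24.421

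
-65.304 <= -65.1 True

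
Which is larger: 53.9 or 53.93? 53.93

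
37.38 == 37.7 False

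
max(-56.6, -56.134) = -56.134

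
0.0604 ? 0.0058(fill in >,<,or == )>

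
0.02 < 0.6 True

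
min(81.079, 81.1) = 81.079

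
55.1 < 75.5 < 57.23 False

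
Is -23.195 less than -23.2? No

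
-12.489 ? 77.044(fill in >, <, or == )<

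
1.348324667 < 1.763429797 True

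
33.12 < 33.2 True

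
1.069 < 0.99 False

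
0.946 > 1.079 False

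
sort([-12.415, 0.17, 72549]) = [-12.415, 0.17, 72549]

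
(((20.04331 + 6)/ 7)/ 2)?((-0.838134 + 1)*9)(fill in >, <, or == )>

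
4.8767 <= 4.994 True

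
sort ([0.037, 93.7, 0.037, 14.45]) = [0.037, 0.037, 14.45, 93.7]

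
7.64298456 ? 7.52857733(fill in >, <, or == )>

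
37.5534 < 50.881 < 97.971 True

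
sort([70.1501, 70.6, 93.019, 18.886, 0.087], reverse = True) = [93.019, 70.6, 70.1501, 18.886, 0.087]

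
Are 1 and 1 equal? Yes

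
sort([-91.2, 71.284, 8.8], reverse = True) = [71.284, 8.8, -91.2]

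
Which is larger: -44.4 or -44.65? -44.4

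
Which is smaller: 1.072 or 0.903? 0.903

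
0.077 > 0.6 False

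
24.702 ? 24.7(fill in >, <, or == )>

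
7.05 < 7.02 False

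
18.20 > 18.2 False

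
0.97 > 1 False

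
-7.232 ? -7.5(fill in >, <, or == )>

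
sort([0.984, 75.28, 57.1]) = [0.984, 57.1, 75.28]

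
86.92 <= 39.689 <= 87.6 False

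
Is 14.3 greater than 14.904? No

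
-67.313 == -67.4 False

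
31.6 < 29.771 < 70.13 False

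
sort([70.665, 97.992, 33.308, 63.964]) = [33.308, 63.964, 70.665, 97.992]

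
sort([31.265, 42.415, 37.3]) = [31.265, 37.3, 42.415]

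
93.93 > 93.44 True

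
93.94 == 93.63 False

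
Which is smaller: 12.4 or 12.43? 12.4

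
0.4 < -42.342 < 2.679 False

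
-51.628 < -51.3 True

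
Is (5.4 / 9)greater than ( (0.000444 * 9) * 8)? Yes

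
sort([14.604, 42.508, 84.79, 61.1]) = [14.604, 42.508, 61.1, 84.79]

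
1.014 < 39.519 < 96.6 True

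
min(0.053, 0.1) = 0.053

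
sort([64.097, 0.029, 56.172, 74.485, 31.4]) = [0.029, 31.4, 56.172, 64.097, 74.485]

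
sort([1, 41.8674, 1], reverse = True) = [41.8674, 1, 1]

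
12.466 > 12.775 False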